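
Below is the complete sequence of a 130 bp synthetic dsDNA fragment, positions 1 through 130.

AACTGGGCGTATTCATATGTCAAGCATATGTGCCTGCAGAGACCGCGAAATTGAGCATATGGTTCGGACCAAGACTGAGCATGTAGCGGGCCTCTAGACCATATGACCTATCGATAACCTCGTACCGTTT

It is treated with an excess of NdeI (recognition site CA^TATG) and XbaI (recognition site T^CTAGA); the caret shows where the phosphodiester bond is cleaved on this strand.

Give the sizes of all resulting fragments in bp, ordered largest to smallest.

NdeI sites (CATATG) start at positions 14, 25, 56, 100.
NdeI cuts after base 2 of each site, so after positions 15, 26, 57, 101.
The XbaI site (TCTAGA) starts at position 93.
XbaI cuts after the first base of each site, so after position 93.
Combined cut positions: 15, 26, 57, 93, 101.
Linear molecule, 5 cuts → 6 fragments:
  1–15 → 15 bp
  16–26 → 11 bp
  27–57 → 31 bp
  58–93 → 36 bp
  94–101 → 8 bp
  102–130 → 29 bp
Sorted largest to smallest: 36, 31, 29, 15, 11, 8 bp.

36, 31, 29, 15, 11, 8 bp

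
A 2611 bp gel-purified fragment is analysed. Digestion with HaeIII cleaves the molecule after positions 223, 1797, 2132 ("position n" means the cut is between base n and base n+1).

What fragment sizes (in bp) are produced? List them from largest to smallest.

Linear molecule, 3 cuts → 4 fragments:
  223 − 0 = 223 bp
  1797 − 223 = 1574 bp
  2132 − 1797 = 335 bp
  2611 − 2132 = 479 bp
Sorted largest to smallest: 1574, 479, 335, 223 bp.

1574, 479, 335, 223 bp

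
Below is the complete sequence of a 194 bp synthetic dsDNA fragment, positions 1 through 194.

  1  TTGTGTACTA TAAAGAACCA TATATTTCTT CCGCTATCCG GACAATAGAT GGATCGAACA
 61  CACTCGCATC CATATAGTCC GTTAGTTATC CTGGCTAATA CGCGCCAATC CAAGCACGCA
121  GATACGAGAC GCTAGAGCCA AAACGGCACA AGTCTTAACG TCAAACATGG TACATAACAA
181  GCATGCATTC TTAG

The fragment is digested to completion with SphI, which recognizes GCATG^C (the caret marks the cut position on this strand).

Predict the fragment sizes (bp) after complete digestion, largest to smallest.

185, 9 bp

The SphI site (GCATGC) starts at position 181.
SphI cuts after base 5 of each site (before the last base), so after position 185.
Linear molecule, 1 cut → 2 fragments:
  1–185 → 185 bp
  186–194 → 9 bp
Sorted largest to smallest: 185, 9 bp.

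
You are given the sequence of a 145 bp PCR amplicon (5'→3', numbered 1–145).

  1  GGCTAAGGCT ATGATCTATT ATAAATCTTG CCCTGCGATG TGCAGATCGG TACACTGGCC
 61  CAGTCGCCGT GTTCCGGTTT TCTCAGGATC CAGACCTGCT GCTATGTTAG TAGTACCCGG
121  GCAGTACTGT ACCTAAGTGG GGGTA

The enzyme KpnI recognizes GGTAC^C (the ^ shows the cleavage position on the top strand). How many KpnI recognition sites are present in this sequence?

0

No occurrence of GGTACC is present in the sequence.
KpnI does not cut: 0 sites.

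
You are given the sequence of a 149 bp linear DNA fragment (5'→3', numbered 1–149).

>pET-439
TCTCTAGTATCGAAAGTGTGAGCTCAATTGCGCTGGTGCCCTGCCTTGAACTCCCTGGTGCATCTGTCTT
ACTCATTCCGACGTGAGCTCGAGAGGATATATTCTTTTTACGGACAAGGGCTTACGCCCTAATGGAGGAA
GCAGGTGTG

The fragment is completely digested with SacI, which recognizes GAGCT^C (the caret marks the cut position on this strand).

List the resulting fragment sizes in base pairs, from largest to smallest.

65, 60, 24 bp

SacI sites (GAGCTC) start at positions 20, 85.
SacI cuts after base 5 of each site (before the last base), so after positions 24, 89.
Linear molecule, 2 cuts → 3 fragments:
  1–24 → 24 bp
  25–89 → 65 bp
  90–149 → 60 bp
Sorted largest to smallest: 65, 60, 24 bp.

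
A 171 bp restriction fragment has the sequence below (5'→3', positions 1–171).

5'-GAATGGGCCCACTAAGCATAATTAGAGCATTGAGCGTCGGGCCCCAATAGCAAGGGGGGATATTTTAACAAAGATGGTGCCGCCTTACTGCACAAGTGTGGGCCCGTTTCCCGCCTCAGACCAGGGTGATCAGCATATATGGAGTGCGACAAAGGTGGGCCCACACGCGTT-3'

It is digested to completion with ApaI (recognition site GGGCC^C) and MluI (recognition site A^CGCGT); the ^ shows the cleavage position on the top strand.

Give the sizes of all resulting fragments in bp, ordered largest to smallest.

ApaI sites (GGGCCC) start at positions 5, 39, 100, 157.
ApaI cuts after base 5 of each site (before the last base), so after positions 9, 43, 104, 161.
The MluI site (ACGCGT) starts at position 165.
MluI cuts after the first base of each site, so after position 165.
Combined cut positions: 9, 43, 104, 161, 165.
Linear molecule, 5 cuts → 6 fragments:
  1–9 → 9 bp
  10–43 → 34 bp
  44–104 → 61 bp
  105–161 → 57 bp
  162–165 → 4 bp
  166–171 → 6 bp
Sorted largest to smallest: 61, 57, 34, 9, 6, 4 bp.

61, 57, 34, 9, 6, 4 bp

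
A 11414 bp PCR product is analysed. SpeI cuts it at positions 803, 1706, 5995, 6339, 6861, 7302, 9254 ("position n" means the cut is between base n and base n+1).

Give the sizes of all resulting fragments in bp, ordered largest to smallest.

4289, 2160, 1952, 903, 803, 522, 441, 344 bp

Linear molecule, 7 cuts → 8 fragments:
  803 − 0 = 803 bp
  1706 − 803 = 903 bp
  5995 − 1706 = 4289 bp
  6339 − 5995 = 344 bp
  6861 − 6339 = 522 bp
  7302 − 6861 = 441 bp
  9254 − 7302 = 1952 bp
  11414 − 9254 = 2160 bp
Sorted largest to smallest: 4289, 2160, 1952, 903, 803, 522, 441, 344 bp.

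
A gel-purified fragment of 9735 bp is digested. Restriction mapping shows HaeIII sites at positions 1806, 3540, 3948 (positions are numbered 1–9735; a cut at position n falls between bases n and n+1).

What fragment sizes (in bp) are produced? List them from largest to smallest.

5787, 1806, 1734, 408 bp

Linear molecule, 3 cuts → 4 fragments:
  1806 − 0 = 1806 bp
  3540 − 1806 = 1734 bp
  3948 − 3540 = 408 bp
  9735 − 3948 = 5787 bp
Sorted largest to smallest: 5787, 1806, 1734, 408 bp.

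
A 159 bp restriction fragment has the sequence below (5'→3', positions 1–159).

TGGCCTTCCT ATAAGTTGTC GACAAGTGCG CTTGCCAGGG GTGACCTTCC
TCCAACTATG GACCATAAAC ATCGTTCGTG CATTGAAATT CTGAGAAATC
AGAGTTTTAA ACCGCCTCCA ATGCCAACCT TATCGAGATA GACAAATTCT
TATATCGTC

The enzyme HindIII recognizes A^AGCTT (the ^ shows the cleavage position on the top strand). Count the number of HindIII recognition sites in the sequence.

0

No occurrence of AAGCTT is present in the sequence.
HindIII does not cut: 0 sites.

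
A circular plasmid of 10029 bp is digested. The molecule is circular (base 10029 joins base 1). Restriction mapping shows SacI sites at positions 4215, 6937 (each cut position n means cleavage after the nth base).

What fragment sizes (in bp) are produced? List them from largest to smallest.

7307, 2722 bp

Circular molecule, 2 cuts → 2 fragments:
  6937 − 4215 = 2722 bp
  wrap: 10029 − 6937 + 4215 = 7307 bp
Sorted largest to smallest: 7307, 2722 bp.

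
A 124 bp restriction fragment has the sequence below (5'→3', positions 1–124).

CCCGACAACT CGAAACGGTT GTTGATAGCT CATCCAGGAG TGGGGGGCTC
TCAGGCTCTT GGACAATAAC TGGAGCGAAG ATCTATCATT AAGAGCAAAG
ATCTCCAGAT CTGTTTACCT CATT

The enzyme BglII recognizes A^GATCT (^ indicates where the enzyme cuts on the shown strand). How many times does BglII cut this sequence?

3

AGATCT occurs starting at positions 79, 99, 107.
BglII cuts at 3 sites.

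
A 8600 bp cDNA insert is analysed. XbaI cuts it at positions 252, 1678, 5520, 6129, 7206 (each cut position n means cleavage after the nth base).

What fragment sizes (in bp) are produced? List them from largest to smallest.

Linear molecule, 5 cuts → 6 fragments:
  252 − 0 = 252 bp
  1678 − 252 = 1426 bp
  5520 − 1678 = 3842 bp
  6129 − 5520 = 609 bp
  7206 − 6129 = 1077 bp
  8600 − 7206 = 1394 bp
Sorted largest to smallest: 3842, 1426, 1394, 1077, 609, 252 bp.

3842, 1426, 1394, 1077, 609, 252 bp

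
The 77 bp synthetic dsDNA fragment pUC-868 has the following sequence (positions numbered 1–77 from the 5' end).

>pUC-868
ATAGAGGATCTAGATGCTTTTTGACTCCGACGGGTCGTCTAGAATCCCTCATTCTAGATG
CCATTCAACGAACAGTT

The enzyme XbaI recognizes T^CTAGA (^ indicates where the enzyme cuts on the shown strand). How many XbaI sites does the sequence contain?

TCTAGA occurs starting at positions 9, 38, 53.
XbaI cuts at 3 sites.

3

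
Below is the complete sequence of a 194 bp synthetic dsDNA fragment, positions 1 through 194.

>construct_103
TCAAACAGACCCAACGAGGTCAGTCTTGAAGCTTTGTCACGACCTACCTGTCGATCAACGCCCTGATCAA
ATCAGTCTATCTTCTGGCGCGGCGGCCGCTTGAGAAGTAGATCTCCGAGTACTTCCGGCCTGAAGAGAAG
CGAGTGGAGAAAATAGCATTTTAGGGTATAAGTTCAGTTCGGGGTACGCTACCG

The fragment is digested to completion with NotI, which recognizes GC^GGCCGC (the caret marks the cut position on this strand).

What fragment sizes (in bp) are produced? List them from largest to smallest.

The NotI site (GCGGCCGC) starts at position 92.
NotI cuts after base 2 of each site, so after position 93.
Linear molecule, 1 cut → 2 fragments:
  1–93 → 93 bp
  94–194 → 101 bp
Sorted largest to smallest: 101, 93 bp.

101, 93 bp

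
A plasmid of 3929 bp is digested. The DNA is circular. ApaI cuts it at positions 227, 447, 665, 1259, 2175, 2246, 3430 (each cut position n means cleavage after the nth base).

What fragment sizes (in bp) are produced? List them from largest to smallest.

1184, 916, 726, 594, 220, 218, 71 bp

Circular molecule, 7 cuts → 7 fragments:
  447 − 227 = 220 bp
  665 − 447 = 218 bp
  1259 − 665 = 594 bp
  2175 − 1259 = 916 bp
  2246 − 2175 = 71 bp
  3430 − 2246 = 1184 bp
  wrap: 3929 − 3430 + 227 = 726 bp
Sorted largest to smallest: 1184, 916, 726, 594, 220, 218, 71 bp.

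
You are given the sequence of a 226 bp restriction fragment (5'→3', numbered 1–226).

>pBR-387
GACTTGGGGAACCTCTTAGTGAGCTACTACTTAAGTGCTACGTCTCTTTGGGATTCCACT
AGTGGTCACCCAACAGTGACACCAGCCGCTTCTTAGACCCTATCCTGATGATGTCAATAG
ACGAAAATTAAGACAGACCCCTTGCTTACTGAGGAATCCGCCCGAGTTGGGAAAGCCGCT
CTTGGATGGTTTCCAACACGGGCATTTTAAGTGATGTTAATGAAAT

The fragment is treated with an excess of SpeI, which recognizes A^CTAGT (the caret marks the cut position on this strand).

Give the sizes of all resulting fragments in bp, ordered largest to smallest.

168, 58 bp

The SpeI site (ACTAGT) starts at position 58.
SpeI cuts after the first base of each site, so after position 58.
Linear molecule, 1 cut → 2 fragments:
  1–58 → 58 bp
  59–226 → 168 bp
Sorted largest to smallest: 168, 58 bp.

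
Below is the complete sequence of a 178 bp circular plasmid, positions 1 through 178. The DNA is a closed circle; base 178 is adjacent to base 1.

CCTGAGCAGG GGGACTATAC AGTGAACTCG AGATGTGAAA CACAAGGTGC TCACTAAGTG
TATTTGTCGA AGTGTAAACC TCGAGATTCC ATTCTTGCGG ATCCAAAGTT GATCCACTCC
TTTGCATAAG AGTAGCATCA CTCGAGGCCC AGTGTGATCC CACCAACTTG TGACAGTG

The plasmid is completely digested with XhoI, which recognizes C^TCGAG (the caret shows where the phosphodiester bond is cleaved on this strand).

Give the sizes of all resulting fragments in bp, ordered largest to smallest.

64, 61, 53 bp

XhoI sites (CTCGAG) start at positions 27, 80, 141.
XhoI cuts after the first base of each site, so after positions 27, 80, 141.
Circular molecule, 3 cuts → 3 fragments:
  28–80 → 53 bp
  81–141 → 61 bp
  142–178 then 1–27 → 37 + 27 = 64 bp
Sorted largest to smallest: 64, 61, 53 bp.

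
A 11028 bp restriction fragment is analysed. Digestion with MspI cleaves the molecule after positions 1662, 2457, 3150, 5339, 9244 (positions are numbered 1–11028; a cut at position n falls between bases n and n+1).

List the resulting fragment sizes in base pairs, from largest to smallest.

3905, 2189, 1784, 1662, 795, 693 bp

Linear molecule, 5 cuts → 6 fragments:
  1662 − 0 = 1662 bp
  2457 − 1662 = 795 bp
  3150 − 2457 = 693 bp
  5339 − 3150 = 2189 bp
  9244 − 5339 = 3905 bp
  11028 − 9244 = 1784 bp
Sorted largest to smallest: 3905, 2189, 1784, 1662, 795, 693 bp.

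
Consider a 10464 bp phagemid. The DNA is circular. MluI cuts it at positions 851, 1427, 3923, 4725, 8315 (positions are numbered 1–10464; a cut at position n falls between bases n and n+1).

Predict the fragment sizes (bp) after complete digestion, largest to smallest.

3590, 3000, 2496, 802, 576 bp

Circular molecule, 5 cuts → 5 fragments:
  1427 − 851 = 576 bp
  3923 − 1427 = 2496 bp
  4725 − 3923 = 802 bp
  8315 − 4725 = 3590 bp
  wrap: 10464 − 8315 + 851 = 3000 bp
Sorted largest to smallest: 3590, 3000, 2496, 802, 576 bp.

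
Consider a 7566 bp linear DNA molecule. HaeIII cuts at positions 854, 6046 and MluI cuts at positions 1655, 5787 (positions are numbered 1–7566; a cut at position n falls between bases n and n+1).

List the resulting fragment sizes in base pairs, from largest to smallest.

Combined cut positions (sorted): 854, 1655, 5787, 6046.
Linear molecule, 4 cuts → 5 fragments:
  854 − 0 = 854 bp
  1655 − 854 = 801 bp
  5787 − 1655 = 4132 bp
  6046 − 5787 = 259 bp
  7566 − 6046 = 1520 bp
Sorted largest to smallest: 4132, 1520, 854, 801, 259 bp.

4132, 1520, 854, 801, 259 bp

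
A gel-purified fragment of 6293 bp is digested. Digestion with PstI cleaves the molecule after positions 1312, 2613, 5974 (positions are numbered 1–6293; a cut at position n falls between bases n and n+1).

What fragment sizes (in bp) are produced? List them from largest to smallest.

3361, 1312, 1301, 319 bp

Linear molecule, 3 cuts → 4 fragments:
  1312 − 0 = 1312 bp
  2613 − 1312 = 1301 bp
  5974 − 2613 = 3361 bp
  6293 − 5974 = 319 bp
Sorted largest to smallest: 3361, 1312, 1301, 319 bp.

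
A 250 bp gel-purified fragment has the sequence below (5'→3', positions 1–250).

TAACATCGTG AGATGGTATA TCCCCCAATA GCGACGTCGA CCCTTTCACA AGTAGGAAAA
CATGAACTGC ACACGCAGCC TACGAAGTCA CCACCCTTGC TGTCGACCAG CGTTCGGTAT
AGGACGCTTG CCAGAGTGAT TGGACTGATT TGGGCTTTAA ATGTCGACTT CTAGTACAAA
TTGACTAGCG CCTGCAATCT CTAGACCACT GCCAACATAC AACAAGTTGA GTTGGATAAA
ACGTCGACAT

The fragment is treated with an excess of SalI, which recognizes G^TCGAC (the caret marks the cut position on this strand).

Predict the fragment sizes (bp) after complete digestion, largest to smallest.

SalI sites (GTCGAC) start at positions 36, 102, 163, 243.
SalI cuts after the first base of each site, so after positions 36, 102, 163, 243.
Linear molecule, 4 cuts → 5 fragments:
  1–36 → 36 bp
  37–102 → 66 bp
  103–163 → 61 bp
  164–243 → 80 bp
  244–250 → 7 bp
Sorted largest to smallest: 80, 66, 61, 36, 7 bp.

80, 66, 61, 36, 7 bp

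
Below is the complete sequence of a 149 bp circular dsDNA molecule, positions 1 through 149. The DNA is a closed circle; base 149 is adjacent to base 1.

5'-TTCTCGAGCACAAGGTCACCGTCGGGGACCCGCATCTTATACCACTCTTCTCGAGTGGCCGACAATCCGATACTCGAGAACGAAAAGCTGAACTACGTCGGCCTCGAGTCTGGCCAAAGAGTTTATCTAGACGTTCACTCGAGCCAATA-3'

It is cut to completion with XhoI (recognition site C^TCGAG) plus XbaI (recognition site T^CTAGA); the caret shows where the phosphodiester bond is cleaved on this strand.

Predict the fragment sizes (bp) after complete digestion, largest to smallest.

XhoI sites (CTCGAG) start at positions 3, 50, 73, 103, 138.
XhoI cuts after the first base of each site, so after positions 3, 50, 73, 103, 138.
The XbaI site (TCTAGA) starts at position 126.
XbaI cuts after the first base of each site, so after position 126.
Combined cut positions: 3, 50, 73, 103, 126, 138.
Circular molecule, 6 cuts → 6 fragments:
  4–50 → 47 bp
  51–73 → 23 bp
  74–103 → 30 bp
  104–126 → 23 bp
  127–138 → 12 bp
  139–149 then 1–3 → 11 + 3 = 14 bp
Sorted largest to smallest: 47, 30, 23, 23, 14, 12 bp.

47, 30, 23, 23, 14, 12 bp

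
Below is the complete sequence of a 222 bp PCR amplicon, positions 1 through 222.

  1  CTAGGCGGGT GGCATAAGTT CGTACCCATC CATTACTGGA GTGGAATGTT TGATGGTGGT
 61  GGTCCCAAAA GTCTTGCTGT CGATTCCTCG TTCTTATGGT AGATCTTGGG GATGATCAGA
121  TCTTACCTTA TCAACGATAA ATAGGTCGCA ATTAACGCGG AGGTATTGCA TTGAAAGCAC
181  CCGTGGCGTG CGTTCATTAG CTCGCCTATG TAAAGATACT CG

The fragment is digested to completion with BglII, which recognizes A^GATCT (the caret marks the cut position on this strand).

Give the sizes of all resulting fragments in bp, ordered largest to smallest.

104, 101, 17 bp

BglII sites (AGATCT) start at positions 101, 118.
BglII cuts after the first base of each site, so after positions 101, 118.
Linear molecule, 2 cuts → 3 fragments:
  1–101 → 101 bp
  102–118 → 17 bp
  119–222 → 104 bp
Sorted largest to smallest: 104, 101, 17 bp.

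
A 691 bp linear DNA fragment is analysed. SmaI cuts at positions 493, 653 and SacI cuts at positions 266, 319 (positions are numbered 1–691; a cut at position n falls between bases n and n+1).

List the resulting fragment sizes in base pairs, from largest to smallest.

266, 174, 160, 53, 38 bp

Combined cut positions (sorted): 266, 319, 493, 653.
Linear molecule, 4 cuts → 5 fragments:
  266 − 0 = 266 bp
  319 − 266 = 53 bp
  493 − 319 = 174 bp
  653 − 493 = 160 bp
  691 − 653 = 38 bp
Sorted largest to smallest: 266, 174, 160, 53, 38 bp.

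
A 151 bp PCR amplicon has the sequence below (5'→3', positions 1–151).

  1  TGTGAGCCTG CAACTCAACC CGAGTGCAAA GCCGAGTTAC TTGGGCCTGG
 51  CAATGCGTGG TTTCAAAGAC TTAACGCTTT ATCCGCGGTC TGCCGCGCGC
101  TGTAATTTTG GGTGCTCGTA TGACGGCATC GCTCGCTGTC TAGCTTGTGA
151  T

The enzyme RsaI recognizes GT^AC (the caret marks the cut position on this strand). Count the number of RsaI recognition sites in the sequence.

No occurrence of GTAC is present in the sequence.
RsaI does not cut: 0 sites.

0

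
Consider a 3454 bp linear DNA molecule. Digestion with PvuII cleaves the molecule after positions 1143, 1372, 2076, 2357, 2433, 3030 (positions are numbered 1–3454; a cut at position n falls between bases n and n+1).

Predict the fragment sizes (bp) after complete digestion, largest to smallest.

1143, 704, 597, 424, 281, 229, 76 bp

Linear molecule, 6 cuts → 7 fragments:
  1143 − 0 = 1143 bp
  1372 − 1143 = 229 bp
  2076 − 1372 = 704 bp
  2357 − 2076 = 281 bp
  2433 − 2357 = 76 bp
  3030 − 2433 = 597 bp
  3454 − 3030 = 424 bp
Sorted largest to smallest: 1143, 704, 597, 424, 281, 229, 76 bp.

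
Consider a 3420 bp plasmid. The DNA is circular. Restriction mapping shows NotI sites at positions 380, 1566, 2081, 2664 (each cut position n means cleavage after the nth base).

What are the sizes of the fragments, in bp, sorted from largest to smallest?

1186, 1136, 583, 515 bp

Circular molecule, 4 cuts → 4 fragments:
  1566 − 380 = 1186 bp
  2081 − 1566 = 515 bp
  2664 − 2081 = 583 bp
  wrap: 3420 − 2664 + 380 = 1136 bp
Sorted largest to smallest: 1186, 1136, 583, 515 bp.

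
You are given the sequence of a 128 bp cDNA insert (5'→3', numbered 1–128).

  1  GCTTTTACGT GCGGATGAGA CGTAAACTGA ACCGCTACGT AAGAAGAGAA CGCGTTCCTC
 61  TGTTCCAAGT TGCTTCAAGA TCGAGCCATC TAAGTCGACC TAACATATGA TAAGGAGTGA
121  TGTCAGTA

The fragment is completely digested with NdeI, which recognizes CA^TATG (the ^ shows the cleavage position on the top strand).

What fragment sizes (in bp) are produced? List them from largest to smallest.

The NdeI site (CATATG) starts at position 104.
NdeI cuts after base 2 of each site, so after position 105.
Linear molecule, 1 cut → 2 fragments:
  1–105 → 105 bp
  106–128 → 23 bp
Sorted largest to smallest: 105, 23 bp.

105, 23 bp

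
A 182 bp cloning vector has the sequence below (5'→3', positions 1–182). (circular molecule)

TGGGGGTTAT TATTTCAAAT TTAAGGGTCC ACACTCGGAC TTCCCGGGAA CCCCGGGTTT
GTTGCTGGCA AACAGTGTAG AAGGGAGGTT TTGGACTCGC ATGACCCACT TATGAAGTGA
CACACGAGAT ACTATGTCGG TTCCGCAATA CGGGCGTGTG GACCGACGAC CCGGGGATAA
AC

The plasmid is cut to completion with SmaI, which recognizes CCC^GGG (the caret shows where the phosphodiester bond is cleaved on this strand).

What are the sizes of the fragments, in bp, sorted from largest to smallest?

118, 55, 9 bp

SmaI sites (CCCGGG) start at positions 43, 52, 170.
SmaI cuts after base 3 of each site, so after positions 45, 54, 172.
Circular molecule, 3 cuts → 3 fragments:
  46–54 → 9 bp
  55–172 → 118 bp
  173–182 then 1–45 → 10 + 45 = 55 bp
Sorted largest to smallest: 118, 55, 9 bp.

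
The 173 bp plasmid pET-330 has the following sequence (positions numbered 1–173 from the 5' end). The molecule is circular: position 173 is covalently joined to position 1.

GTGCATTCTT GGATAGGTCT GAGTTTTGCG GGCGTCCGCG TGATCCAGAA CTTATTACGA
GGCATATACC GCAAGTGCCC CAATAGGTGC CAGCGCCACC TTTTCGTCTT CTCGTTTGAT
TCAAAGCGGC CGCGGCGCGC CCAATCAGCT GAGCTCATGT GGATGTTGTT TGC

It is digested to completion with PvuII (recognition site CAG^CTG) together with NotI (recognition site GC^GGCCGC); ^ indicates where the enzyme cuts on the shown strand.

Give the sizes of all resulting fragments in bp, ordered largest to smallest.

152, 21 bp

The PvuII site (CAGCTG) starts at position 146.
PvuII cuts after base 3 of each site, so after position 148.
The NotI site (GCGGCCGC) starts at position 126.
NotI cuts after base 2 of each site, so after position 127.
Combined cut positions: 127, 148.
Circular molecule, 2 cuts → 2 fragments:
  128–148 → 21 bp
  149–173 then 1–127 → 25 + 127 = 152 bp
Sorted largest to smallest: 152, 21 bp.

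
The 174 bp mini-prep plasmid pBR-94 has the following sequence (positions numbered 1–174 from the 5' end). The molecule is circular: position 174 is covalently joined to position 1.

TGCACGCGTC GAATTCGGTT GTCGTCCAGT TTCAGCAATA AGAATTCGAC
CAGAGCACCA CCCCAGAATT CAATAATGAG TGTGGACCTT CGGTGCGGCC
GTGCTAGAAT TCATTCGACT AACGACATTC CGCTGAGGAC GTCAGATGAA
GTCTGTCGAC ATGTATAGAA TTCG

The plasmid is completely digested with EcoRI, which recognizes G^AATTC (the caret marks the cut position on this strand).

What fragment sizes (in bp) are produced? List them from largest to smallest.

61, 41, 31, 24, 17 bp

EcoRI sites (GAATTC) start at positions 11, 42, 66, 107, 168.
EcoRI cuts after the first base of each site, so after positions 11, 42, 66, 107, 168.
Circular molecule, 5 cuts → 5 fragments:
  12–42 → 31 bp
  43–66 → 24 bp
  67–107 → 41 bp
  108–168 → 61 bp
  169–174 then 1–11 → 6 + 11 = 17 bp
Sorted largest to smallest: 61, 41, 31, 24, 17 bp.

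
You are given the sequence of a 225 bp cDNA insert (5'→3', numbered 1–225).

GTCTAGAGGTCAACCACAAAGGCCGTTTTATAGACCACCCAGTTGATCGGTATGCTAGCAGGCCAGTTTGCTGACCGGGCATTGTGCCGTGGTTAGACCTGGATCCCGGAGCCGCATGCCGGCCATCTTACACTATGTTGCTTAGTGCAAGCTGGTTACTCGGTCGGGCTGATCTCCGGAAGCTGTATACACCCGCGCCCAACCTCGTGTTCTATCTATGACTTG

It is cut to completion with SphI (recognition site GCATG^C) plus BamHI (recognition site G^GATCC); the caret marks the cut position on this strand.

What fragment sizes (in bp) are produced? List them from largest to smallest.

The SphI site (GCATGC) starts at position 114.
SphI cuts after base 5 of each site (before the last base), so after position 118.
The BamHI site (GGATCC) starts at position 101.
BamHI cuts after the first base of each site, so after position 101.
Combined cut positions: 101, 118.
Linear molecule, 2 cuts → 3 fragments:
  1–101 → 101 bp
  102–118 → 17 bp
  119–225 → 107 bp
Sorted largest to smallest: 107, 101, 17 bp.

107, 101, 17 bp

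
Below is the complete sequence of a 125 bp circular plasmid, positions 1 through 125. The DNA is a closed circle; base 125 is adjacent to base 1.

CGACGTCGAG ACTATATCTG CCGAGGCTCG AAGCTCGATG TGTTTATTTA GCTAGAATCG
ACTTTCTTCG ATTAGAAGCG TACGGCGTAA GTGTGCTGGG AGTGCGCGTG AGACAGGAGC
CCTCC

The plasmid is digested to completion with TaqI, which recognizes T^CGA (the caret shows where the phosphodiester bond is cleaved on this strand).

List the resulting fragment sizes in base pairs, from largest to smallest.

63, 23, 22, 10, 7 bp

TaqI sites (TCGA) start at positions 6, 28, 35, 58, 68.
TaqI cuts after the first base of each site, so after positions 6, 28, 35, 58, 68.
Circular molecule, 5 cuts → 5 fragments:
  7–28 → 22 bp
  29–35 → 7 bp
  36–58 → 23 bp
  59–68 → 10 bp
  69–125 then 1–6 → 57 + 6 = 63 bp
Sorted largest to smallest: 63, 23, 22, 10, 7 bp.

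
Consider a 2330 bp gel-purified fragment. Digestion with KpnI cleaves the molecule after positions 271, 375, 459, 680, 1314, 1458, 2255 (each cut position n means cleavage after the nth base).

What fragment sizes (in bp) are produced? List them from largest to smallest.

Linear molecule, 7 cuts → 8 fragments:
  271 − 0 = 271 bp
  375 − 271 = 104 bp
  459 − 375 = 84 bp
  680 − 459 = 221 bp
  1314 − 680 = 634 bp
  1458 − 1314 = 144 bp
  2255 − 1458 = 797 bp
  2330 − 2255 = 75 bp
Sorted largest to smallest: 797, 634, 271, 221, 144, 104, 84, 75 bp.

797, 634, 271, 221, 144, 104, 84, 75 bp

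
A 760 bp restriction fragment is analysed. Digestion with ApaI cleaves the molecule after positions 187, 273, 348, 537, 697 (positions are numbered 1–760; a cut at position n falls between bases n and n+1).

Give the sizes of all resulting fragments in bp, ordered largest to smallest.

189, 187, 160, 86, 75, 63 bp

Linear molecule, 5 cuts → 6 fragments:
  187 − 0 = 187 bp
  273 − 187 = 86 bp
  348 − 273 = 75 bp
  537 − 348 = 189 bp
  697 − 537 = 160 bp
  760 − 697 = 63 bp
Sorted largest to smallest: 189, 187, 160, 86, 75, 63 bp.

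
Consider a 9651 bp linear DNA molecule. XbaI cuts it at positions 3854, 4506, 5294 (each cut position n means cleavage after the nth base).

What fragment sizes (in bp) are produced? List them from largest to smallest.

Linear molecule, 3 cuts → 4 fragments:
  3854 − 0 = 3854 bp
  4506 − 3854 = 652 bp
  5294 − 4506 = 788 bp
  9651 − 5294 = 4357 bp
Sorted largest to smallest: 4357, 3854, 788, 652 bp.

4357, 3854, 788, 652 bp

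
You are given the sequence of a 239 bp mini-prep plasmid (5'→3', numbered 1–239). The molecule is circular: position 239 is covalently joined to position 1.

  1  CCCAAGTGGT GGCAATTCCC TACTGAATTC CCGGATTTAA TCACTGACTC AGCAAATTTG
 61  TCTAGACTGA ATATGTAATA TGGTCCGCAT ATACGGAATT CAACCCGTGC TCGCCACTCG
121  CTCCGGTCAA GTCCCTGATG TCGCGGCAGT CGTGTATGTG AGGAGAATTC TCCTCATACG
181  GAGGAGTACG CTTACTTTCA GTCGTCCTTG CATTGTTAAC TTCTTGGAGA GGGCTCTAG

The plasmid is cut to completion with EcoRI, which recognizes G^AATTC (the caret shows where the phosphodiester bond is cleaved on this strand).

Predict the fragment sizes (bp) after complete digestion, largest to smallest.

EcoRI sites (GAATTC) start at positions 25, 96, 165.
EcoRI cuts after the first base of each site, so after positions 25, 96, 165.
Circular molecule, 3 cuts → 3 fragments:
  26–96 → 71 bp
  97–165 → 69 bp
  166–239 then 1–25 → 74 + 25 = 99 bp
Sorted largest to smallest: 99, 71, 69 bp.

99, 71, 69 bp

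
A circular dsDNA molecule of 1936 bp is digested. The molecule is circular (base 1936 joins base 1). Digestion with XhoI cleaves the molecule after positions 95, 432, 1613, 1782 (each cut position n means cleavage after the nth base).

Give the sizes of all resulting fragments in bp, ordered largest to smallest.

1181, 337, 249, 169 bp

Circular molecule, 4 cuts → 4 fragments:
  432 − 95 = 337 bp
  1613 − 432 = 1181 bp
  1782 − 1613 = 169 bp
  wrap: 1936 − 1782 + 95 = 249 bp
Sorted largest to smallest: 1181, 337, 249, 169 bp.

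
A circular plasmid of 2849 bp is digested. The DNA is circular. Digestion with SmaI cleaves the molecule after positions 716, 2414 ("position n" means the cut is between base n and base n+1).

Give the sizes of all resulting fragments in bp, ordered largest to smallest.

Circular molecule, 2 cuts → 2 fragments:
  2414 − 716 = 1698 bp
  wrap: 2849 − 2414 + 716 = 1151 bp
Sorted largest to smallest: 1698, 1151 bp.

1698, 1151 bp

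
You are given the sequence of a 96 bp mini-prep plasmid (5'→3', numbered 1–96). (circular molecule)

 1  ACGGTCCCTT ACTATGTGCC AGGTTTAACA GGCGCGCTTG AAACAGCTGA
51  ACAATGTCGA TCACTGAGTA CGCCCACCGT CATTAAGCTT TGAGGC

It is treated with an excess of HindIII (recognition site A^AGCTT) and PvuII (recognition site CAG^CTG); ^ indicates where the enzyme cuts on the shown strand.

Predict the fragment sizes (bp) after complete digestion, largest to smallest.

The HindIII site (AAGCTT) starts at position 85.
HindIII cuts after the first base of each site, so after position 85.
The PvuII site (CAGCTG) starts at position 44.
PvuII cuts after base 3 of each site, so after position 46.
Combined cut positions: 46, 85.
Circular molecule, 2 cuts → 2 fragments:
  47–85 → 39 bp
  86–96 then 1–46 → 11 + 46 = 57 bp
Sorted largest to smallest: 57, 39 bp.

57, 39 bp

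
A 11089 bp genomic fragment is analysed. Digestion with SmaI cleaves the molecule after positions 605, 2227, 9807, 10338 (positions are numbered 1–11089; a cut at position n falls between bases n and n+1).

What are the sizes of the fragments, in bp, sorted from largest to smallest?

Linear molecule, 4 cuts → 5 fragments:
  605 − 0 = 605 bp
  2227 − 605 = 1622 bp
  9807 − 2227 = 7580 bp
  10338 − 9807 = 531 bp
  11089 − 10338 = 751 bp
Sorted largest to smallest: 7580, 1622, 751, 605, 531 bp.

7580, 1622, 751, 605, 531 bp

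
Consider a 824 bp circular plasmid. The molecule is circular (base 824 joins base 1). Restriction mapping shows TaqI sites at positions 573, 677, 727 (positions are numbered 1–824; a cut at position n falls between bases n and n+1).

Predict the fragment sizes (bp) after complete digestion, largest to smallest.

Circular molecule, 3 cuts → 3 fragments:
  677 − 573 = 104 bp
  727 − 677 = 50 bp
  wrap: 824 − 727 + 573 = 670 bp
Sorted largest to smallest: 670, 104, 50 bp.

670, 104, 50 bp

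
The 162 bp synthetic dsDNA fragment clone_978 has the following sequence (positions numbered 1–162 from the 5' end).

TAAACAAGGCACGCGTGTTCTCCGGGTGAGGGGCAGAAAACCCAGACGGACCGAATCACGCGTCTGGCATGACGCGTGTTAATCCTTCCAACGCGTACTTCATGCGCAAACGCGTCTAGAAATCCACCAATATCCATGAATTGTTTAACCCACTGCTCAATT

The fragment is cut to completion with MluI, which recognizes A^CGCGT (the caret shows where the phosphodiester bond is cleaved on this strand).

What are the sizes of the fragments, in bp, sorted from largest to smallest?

52, 47, 19, 19, 14, 11 bp

MluI sites (ACGCGT) start at positions 11, 58, 72, 91, 110.
MluI cuts after the first base of each site, so after positions 11, 58, 72, 91, 110.
Linear molecule, 5 cuts → 6 fragments:
  1–11 → 11 bp
  12–58 → 47 bp
  59–72 → 14 bp
  73–91 → 19 bp
  92–110 → 19 bp
  111–162 → 52 bp
Sorted largest to smallest: 52, 47, 19, 19, 14, 11 bp.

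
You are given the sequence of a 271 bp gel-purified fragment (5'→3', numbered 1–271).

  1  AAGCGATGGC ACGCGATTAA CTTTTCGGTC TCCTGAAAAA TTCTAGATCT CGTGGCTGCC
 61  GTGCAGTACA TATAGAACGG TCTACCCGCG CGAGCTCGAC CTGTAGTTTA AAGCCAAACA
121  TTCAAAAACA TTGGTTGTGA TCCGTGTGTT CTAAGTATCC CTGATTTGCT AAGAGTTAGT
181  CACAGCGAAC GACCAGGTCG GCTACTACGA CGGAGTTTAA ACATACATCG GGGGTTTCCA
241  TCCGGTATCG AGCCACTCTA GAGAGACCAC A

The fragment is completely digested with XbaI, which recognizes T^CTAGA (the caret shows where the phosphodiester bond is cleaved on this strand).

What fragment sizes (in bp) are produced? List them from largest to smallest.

XbaI sites (TCTAGA) start at positions 42, 257.
XbaI cuts after the first base of each site, so after positions 42, 257.
Linear molecule, 2 cuts → 3 fragments:
  1–42 → 42 bp
  43–257 → 215 bp
  258–271 → 14 bp
Sorted largest to smallest: 215, 42, 14 bp.

215, 42, 14 bp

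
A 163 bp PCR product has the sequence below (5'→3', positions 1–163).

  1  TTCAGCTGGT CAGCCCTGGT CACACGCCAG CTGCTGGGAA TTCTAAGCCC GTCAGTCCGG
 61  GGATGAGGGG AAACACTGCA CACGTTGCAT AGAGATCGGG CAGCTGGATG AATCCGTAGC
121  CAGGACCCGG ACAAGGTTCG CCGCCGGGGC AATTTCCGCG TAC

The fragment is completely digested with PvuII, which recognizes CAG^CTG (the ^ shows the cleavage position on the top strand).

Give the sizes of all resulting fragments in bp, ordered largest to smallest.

PvuII sites (CAGCTG) start at positions 3, 28, 101.
PvuII cuts after base 3 of each site, so after positions 5, 30, 103.
Linear molecule, 3 cuts → 4 fragments:
  1–5 → 5 bp
  6–30 → 25 bp
  31–103 → 73 bp
  104–163 → 60 bp
Sorted largest to smallest: 73, 60, 25, 5 bp.

73, 60, 25, 5 bp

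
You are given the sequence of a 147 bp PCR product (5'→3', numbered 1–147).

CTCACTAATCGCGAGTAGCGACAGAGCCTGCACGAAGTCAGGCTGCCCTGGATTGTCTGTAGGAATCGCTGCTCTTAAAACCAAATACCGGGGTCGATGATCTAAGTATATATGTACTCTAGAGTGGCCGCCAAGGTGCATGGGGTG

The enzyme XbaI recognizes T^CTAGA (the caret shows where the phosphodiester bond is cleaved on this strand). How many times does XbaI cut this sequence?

1

TCTAGA occurs starting at position 118.
XbaI cuts at 1 site.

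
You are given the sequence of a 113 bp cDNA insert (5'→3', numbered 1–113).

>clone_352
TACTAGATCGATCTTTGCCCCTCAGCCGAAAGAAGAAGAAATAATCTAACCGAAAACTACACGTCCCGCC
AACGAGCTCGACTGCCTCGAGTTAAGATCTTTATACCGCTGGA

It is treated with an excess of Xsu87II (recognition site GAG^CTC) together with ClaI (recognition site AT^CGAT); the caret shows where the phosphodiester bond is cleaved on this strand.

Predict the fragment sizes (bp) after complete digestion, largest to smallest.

68, 37, 8 bp

The Xsu87II site (GAGCTC) starts at position 74.
Xsu87II cuts after base 3 of each site, so after position 76.
The ClaI site (ATCGAT) starts at position 7.
ClaI cuts after base 2 of each site, so after position 8.
Combined cut positions: 8, 76.
Linear molecule, 2 cuts → 3 fragments:
  1–8 → 8 bp
  9–76 → 68 bp
  77–113 → 37 bp
Sorted largest to smallest: 68, 37, 8 bp.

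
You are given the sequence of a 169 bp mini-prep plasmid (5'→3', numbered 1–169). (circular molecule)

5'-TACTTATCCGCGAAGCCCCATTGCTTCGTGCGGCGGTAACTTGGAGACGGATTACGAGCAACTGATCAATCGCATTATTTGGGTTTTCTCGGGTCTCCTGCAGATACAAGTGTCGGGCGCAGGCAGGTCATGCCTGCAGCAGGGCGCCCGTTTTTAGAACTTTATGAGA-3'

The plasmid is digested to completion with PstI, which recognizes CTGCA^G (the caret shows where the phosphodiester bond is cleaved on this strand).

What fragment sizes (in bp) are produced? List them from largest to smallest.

133, 36 bp

PstI sites (CTGCAG) start at positions 98, 134.
PstI cuts after base 5 of each site (before the last base), so after positions 102, 138.
Circular molecule, 2 cuts → 2 fragments:
  103–138 → 36 bp
  139–169 then 1–102 → 31 + 102 = 133 bp
Sorted largest to smallest: 133, 36 bp.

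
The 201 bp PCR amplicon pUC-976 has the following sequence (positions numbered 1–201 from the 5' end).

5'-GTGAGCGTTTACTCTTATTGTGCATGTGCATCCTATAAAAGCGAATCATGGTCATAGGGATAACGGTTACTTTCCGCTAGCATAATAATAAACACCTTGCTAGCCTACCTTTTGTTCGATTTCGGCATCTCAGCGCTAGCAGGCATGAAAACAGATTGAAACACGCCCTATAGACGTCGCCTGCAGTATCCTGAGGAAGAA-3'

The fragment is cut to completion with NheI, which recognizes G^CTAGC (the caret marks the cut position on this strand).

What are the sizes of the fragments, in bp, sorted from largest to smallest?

76, 66, 36, 23 bp

NheI sites (GCTAGC) start at positions 76, 99, 135.
NheI cuts after the first base of each site, so after positions 76, 99, 135.
Linear molecule, 3 cuts → 4 fragments:
  1–76 → 76 bp
  77–99 → 23 bp
  100–135 → 36 bp
  136–201 → 66 bp
Sorted largest to smallest: 76, 66, 36, 23 bp.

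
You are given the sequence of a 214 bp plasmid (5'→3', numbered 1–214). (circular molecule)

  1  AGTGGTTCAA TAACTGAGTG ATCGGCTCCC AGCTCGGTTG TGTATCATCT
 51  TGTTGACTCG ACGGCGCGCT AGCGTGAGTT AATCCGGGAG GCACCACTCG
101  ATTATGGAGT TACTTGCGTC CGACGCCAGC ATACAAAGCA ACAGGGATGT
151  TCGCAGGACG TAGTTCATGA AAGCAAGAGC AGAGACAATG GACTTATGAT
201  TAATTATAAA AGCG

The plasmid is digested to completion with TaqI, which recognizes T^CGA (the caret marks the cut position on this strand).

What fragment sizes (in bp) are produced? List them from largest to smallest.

TaqI sites (TCGA) start at positions 58, 98.
TaqI cuts after the first base of each site, so after positions 58, 98.
Circular molecule, 2 cuts → 2 fragments:
  59–98 → 40 bp
  99–214 then 1–58 → 116 + 58 = 174 bp
Sorted largest to smallest: 174, 40 bp.

174, 40 bp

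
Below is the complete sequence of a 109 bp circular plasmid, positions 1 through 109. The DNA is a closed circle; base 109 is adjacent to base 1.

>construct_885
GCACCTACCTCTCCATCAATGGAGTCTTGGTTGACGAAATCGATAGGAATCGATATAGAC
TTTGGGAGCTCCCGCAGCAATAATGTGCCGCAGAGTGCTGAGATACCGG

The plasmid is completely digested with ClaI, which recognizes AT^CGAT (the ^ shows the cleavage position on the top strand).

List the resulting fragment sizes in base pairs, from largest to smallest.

ClaI sites (ATCGAT) start at positions 39, 49.
ClaI cuts after base 2 of each site, so after positions 40, 50.
Circular molecule, 2 cuts → 2 fragments:
  41–50 → 10 bp
  51–109 then 1–40 → 59 + 40 = 99 bp
Sorted largest to smallest: 99, 10 bp.

99, 10 bp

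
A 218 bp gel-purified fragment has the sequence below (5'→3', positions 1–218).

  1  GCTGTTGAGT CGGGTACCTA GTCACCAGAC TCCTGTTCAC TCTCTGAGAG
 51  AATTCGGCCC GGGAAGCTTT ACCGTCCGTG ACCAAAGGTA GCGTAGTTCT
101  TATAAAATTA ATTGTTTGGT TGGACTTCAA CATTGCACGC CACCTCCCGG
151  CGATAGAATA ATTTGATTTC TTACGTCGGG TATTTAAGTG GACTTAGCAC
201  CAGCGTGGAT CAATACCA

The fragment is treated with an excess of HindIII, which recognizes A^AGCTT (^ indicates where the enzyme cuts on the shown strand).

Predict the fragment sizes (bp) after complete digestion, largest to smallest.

The HindIII site (AAGCTT) starts at position 64.
HindIII cuts after the first base of each site, so after position 64.
Linear molecule, 1 cut → 2 fragments:
  1–64 → 64 bp
  65–218 → 154 bp
Sorted largest to smallest: 154, 64 bp.

154, 64 bp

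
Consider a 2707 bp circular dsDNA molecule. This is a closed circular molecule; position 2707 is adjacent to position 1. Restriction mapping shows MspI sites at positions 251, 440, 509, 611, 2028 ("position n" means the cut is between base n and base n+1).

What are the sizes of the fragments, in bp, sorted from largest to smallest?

Circular molecule, 5 cuts → 5 fragments:
  440 − 251 = 189 bp
  509 − 440 = 69 bp
  611 − 509 = 102 bp
  2028 − 611 = 1417 bp
  wrap: 2707 − 2028 + 251 = 930 bp
Sorted largest to smallest: 1417, 930, 189, 102, 69 bp.

1417, 930, 189, 102, 69 bp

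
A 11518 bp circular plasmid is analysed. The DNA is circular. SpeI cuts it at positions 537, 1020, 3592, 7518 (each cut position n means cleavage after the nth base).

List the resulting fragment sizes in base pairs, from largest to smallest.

4537, 3926, 2572, 483 bp

Circular molecule, 4 cuts → 4 fragments:
  1020 − 537 = 483 bp
  3592 − 1020 = 2572 bp
  7518 − 3592 = 3926 bp
  wrap: 11518 − 7518 + 537 = 4537 bp
Sorted largest to smallest: 4537, 3926, 2572, 483 bp.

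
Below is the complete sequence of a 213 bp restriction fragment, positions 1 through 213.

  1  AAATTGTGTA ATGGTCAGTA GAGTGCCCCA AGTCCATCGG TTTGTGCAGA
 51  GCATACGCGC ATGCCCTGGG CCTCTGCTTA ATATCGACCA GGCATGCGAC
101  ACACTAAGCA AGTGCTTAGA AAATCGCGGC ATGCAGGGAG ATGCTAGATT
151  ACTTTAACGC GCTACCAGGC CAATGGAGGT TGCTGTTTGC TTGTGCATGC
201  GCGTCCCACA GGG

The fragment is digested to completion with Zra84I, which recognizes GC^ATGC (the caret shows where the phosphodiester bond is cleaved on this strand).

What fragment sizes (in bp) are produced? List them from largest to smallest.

66, 60, 37, 33, 17 bp

Zra84I sites (GCATGC) start at positions 59, 92, 129, 195.
Zra84I cuts after base 2 of each site, so after positions 60, 93, 130, 196.
Linear molecule, 4 cuts → 5 fragments:
  1–60 → 60 bp
  61–93 → 33 bp
  94–130 → 37 bp
  131–196 → 66 bp
  197–213 → 17 bp
Sorted largest to smallest: 66, 60, 37, 33, 17 bp.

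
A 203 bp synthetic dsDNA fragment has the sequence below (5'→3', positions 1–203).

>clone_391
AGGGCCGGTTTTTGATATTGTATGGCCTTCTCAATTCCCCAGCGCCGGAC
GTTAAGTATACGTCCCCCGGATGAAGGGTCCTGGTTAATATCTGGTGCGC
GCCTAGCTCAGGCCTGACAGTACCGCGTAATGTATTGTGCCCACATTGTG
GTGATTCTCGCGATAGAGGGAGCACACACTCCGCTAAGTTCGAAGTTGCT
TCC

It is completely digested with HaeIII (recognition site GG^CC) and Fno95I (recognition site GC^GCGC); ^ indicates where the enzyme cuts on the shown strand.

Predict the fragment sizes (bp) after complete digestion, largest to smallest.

91, 73, 21, 14, 4 bp

HaeIII sites (GGCC) start at positions 3, 24, 111.
HaeIII cuts after base 2 of each site, so after positions 4, 25, 112.
The Fno95I site (GCGCGC) starts at position 97.
Fno95I cuts after base 2 of each site, so after position 98.
Combined cut positions: 4, 25, 98, 112.
Linear molecule, 4 cuts → 5 fragments:
  1–4 → 4 bp
  5–25 → 21 bp
  26–98 → 73 bp
  99–112 → 14 bp
  113–203 → 91 bp
Sorted largest to smallest: 91, 73, 21, 14, 4 bp.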